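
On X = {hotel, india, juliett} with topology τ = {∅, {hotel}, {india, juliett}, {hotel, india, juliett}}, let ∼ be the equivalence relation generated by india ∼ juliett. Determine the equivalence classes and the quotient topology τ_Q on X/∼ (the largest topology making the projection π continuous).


X/∼ = {[hotel], [india=juliett]}; |τ_Q| = 4.

Equivalence classes: [hotel], [india=juliett].
Quotient map π: X → X/∼ sends hotel ↦ [hotel], india ↦ [india=juliett], juliett ↦ [india=juliett].
For each subset V ⊆ X/∼, compute π^{-1}(V) ⊆ X and check whether π^{-1}(V) ∈ τ. V is open in τ_Q iff π^{-1}(V) ∈ τ.
  V = {}: π^{-1}(V) = ∅ ∈ τ ✓.
  V = {[hotel]}: π^{-1}(V) = {hotel} ∈ τ ✓.
  V = {[india=juliett]}: π^{-1}(V) = {india, juliett} ∈ τ ✓.
  V = {[hotel], [india=juliett]}: π^{-1}(V) = {hotel, india, juliett} ∈ τ ✓.
Open sets in the quotient: τ_Q = {{}, {[hotel]}, {[india=juliett]}, {[hotel], [india=juliett]}} (4 elements).


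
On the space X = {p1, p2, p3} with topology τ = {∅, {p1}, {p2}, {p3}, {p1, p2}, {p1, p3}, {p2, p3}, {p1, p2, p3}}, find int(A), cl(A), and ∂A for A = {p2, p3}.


int(A) = {p2, p3}, cl(A) = {p2, p3}, ∂A = ∅.

Closed sets in (X, τ) are complements of opens:
  closed(X, τ) = {∅, {p1}, {p2}, {p3}, {p1, p2}, {p1, p3}, {p2, p3}, {p1, p2, p3}}.
int(A) = ⋃ {U ∈ τ : U ⊆ A}. Opens contained in A: ∅, {p2}, {p3}, {p2, p3}.
Taking the union of these: int(A) = {p2, p3}.
cl(A) = ⋂ {C closed : A ⊆ C}. Closed sets containing A: {p2, p3}, {p1, p2, p3}.
Intersecting these: cl(A) = {p2, p3}.
∂A = cl(A) ∖ int(A) = {p2, p3} ∖ {p2, p3} = ∅.


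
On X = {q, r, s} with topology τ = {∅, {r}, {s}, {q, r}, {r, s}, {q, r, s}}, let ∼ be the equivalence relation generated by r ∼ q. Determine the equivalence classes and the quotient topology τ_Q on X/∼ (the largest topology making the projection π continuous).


X/∼ = {[q=r], [s]}; |τ_Q| = 4.

Equivalence classes: [q=r], [s].
Quotient map π: X → X/∼ sends q ↦ [q=r], r ↦ [q=r], s ↦ [s].
For each subset V ⊆ X/∼, compute π^{-1}(V) ⊆ X and check whether π^{-1}(V) ∈ τ. V is open in τ_Q iff π^{-1}(V) ∈ τ.
  V = {}: π^{-1}(V) = ∅ ∈ τ ✓.
  V = {[q=r]}: π^{-1}(V) = {q, r} ∈ τ ✓.
  V = {[s]}: π^{-1}(V) = {s} ∈ τ ✓.
  V = {[q=r], [s]}: π^{-1}(V) = {q, r, s} ∈ τ ✓.
Open sets in the quotient: τ_Q = {{}, {[q=r]}, {[s]}, {[q=r], [s]}} (4 elements).


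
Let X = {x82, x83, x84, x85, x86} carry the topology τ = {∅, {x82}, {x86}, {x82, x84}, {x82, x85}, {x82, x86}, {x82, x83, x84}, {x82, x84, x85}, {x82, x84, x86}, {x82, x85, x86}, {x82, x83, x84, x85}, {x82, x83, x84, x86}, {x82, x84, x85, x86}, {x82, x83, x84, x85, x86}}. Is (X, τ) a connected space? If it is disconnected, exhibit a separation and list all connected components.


(X, τ) is disconnected; components = [{x86}, {x82, x83, x84, x85}].

Find clopen sets (U ∈ τ with X ∖ U ∈ τ):
  U = ∅, X ∖ U = {x82, x83, x84, x85, x86} — both open, so U is clopen.
  U = {x86}, X ∖ U = {x82, x83, x84, x85} — both open, so U is clopen.
  U = {x82, x83, x84, x85}, X ∖ U = {x86} — both open, so U is clopen.
  U = {x82, x83, x84, x85, x86}, X ∖ U = ∅ — both open, so U is clopen.
Nontrivial clopen(s) exist: e.g. {x86}. So (X, τ) is disconnected.
Compute connected components by grouping points that agree on all clopens:
  component: {x86}
  component: {x82, x83, x84, x85}


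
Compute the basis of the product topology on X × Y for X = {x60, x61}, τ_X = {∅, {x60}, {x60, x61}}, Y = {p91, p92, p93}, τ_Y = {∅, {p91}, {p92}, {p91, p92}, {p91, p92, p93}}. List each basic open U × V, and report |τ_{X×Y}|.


Basis B = {∅ × ∅, {x60} × {p91}, {x60} × {p92}, {x60} × {p91, p92}, {x60, x61} × {p91}, {x60, x61} × {p92}, {x60} × {p91, p92, p93}, {x60, x61} × {p91, p92}, {x60, x61} × {p91, p92, p93}}; |τ_{X×Y}| = 14.

Enumerate products U × V with U ∈ τ_X, V ∈ τ_Y (deduplicated):
  ∅ × ∅ = {} (∅)
  {x60} × {p91} = {(x60,p91)}
  {x60} × {p92} = {(x60,p92)}
  {x60} × {p91, p92} = {(x60,p91), (x60,p92)}
  {x60, x61} × {p91} = {(x60,p91), (x61,p91)}
  {x60, x61} × {p92} = {(x60,p92), (x61,p92)}
  {x60} × {p91, p92, p93} = {(x60,p91), (x60,p92), (x60,p93)}
  {x60, x61} × {p91, p92} = {(x60,p91), (x60,p92), (x61,p91), (x61,p92)}
  {x60, x61} × {p91, p92, p93} = {(x60,p91), (x60,p92), (x60,p93), (x61,p91), (x61,p92), (x61,p93)}
These 9 distinct sets form the basis B.
Close under arbitrary unions to get τ_{X×Y}; counting gives |τ_{X×Y}| = 14.


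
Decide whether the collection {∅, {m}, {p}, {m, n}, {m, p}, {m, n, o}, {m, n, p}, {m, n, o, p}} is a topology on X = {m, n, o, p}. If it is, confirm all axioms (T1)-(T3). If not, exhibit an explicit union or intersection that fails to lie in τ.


τ IS a topology on X.

Axiom (T1): ∅ ∈ τ? Yes; X ∈ τ? Yes.
Axiom (T2/T3): check pairwise unions and intersections of members of τ.
All pairwise intersections and unions checked — each lies in τ. Therefore τ satisfies (T1), (T2), (T3): it IS a topology on X.


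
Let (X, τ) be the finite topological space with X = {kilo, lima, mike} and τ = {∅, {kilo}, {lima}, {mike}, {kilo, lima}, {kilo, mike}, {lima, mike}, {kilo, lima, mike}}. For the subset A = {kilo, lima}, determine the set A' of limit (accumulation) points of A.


A' = ∅

For each x ∈ X, list the open sets U ∈ τ with x ∈ U, then check whether U ∩ (A ∖ {x}) ≠ ∅ for every such U.
  x = kilo: open {kilo} ∋ x has {kilo} ∩ (A ∖ {kilo}) = ∅, so x is NOT a limit point.
  x = lima: open {lima} ∋ x has {lima} ∩ (A ∖ {lima}) = ∅, so x is NOT a limit point.
  x = mike: open {mike} ∋ x has {mike} ∩ (A ∖ {mike}) = ∅, so x is NOT a limit point.
Collecting: A' = ∅.


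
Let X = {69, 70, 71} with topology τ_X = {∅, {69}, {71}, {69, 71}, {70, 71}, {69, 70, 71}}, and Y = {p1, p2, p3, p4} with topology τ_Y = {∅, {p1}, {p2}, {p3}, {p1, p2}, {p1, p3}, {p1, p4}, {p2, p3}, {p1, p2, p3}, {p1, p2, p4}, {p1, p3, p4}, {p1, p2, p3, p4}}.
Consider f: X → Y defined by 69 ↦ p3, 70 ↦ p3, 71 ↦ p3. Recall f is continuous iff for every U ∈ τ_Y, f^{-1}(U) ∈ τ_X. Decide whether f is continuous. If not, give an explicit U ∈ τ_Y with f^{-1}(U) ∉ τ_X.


f IS continuous.

Compute f^{-1}(U) for each U ∈ τ_Y:
  U = ∅: f^{-1}(U) = ∅ ∈ τ_X ✓.
  U = {p1}: f^{-1}(U) = ∅ ∈ τ_X ✓.
  U = {p2}: f^{-1}(U) = ∅ ∈ τ_X ✓.
  U = {p3}: f^{-1}(U) = {69, 70, 71} ∈ τ_X ✓.
  U = {p1, p2}: f^{-1}(U) = ∅ ∈ τ_X ✓.
  U = {p1, p3}: f^{-1}(U) = {69, 70, 71} ∈ τ_X ✓.
  U = {p1, p4}: f^{-1}(U) = ∅ ∈ τ_X ✓.
  U = {p2, p3}: f^{-1}(U) = {69, 70, 71} ∈ τ_X ✓.
  U = {p1, p2, p3}: f^{-1}(U) = {69, 70, 71} ∈ τ_X ✓.
  U = {p1, p2, p4}: f^{-1}(U) = ∅ ∈ τ_X ✓.
  U = {p1, p3, p4}: f^{-1}(U) = {69, 70, 71} ∈ τ_X ✓.
  U = {p1, p2, p3, p4}: f^{-1}(U) = {69, 70, 71} ∈ τ_X ✓.
Every preimage lies in τ_X, so f IS continuous.


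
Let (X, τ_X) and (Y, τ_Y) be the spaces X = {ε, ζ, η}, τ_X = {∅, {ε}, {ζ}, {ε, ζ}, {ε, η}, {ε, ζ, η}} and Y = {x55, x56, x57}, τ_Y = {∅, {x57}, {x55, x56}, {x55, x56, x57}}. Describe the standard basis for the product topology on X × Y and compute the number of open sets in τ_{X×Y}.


Basis B = {∅ × ∅, {ε} × {x57}, {ζ} × {x57}, {ε} × {x55, x56}, {ε, ζ} × {x57}, {ε, η} × {x57}, {ζ} × {x55, x56}, {ε} × {x55, x56, x57}, {ε, ζ, η} × {x57}, {ζ} × {x55, x56, x57}, {ε, ζ} × {x55, x56}, {ε, η} × {x55, x56}, {ε, ζ} × {x55, x56, x57}, {ε, η} × {x55, x56, x57}, {ε, ζ, η} × {x55, x56}, {ε, ζ, η} × {x55, x56, x57}}; |τ_{X×Y}| = 36.

Enumerate products U × V with U ∈ τ_X, V ∈ τ_Y (deduplicated):
  ∅ × ∅ = {} (∅)
  {ε} × {x57} = {(ε,x57)}
  {ζ} × {x57} = {(ζ,x57)}
  {ε} × {x55, x56} = {(ε,x55), (ε,x56)}
  {ε, ζ} × {x57} = {(ε,x57), (ζ,x57)}
  {ε, η} × {x57} = {(ε,x57), (η,x57)}
  {ζ} × {x55, x56} = {(ζ,x55), (ζ,x56)}
  {ε} × {x55, x56, x57} = {(ε,x55), (ε,x56), (ε,x57)}
  {ε, ζ, η} × {x57} = {(ε,x57), (ζ,x57), (η,x57)}
  {ζ} × {x55, x56, x57} = {(ζ,x55), (ζ,x56), (ζ,x57)}
  {ε, ζ} × {x55, x56} = {(ε,x55), (ε,x56), (ζ,x55), (ζ,x56)}
  {ε, η} × {x55, x56} = {(ε,x55), (ε,x56), (η,x55), (η,x56)}
  {ε, ζ} × {x55, x56, x57} = {(ε,x55), (ε,x56), (ε,x57), (ζ,x55), (ζ,x56), (ζ,x57)}
  {ε, η} × {x55, x56, x57} = {(ε,x55), (ε,x56), (ε,x57), (η,x55), (η,x56), (η,x57)}
  {ε, ζ, η} × {x55, x56} = {(ε,x55), (ε,x56), (ζ,x55), (ζ,x56), (η,x55), (η,x56)}
  {ε, ζ, η} × {x55, x56, x57} = {(ε,x55), (ε,x56), (ε,x57), (ζ,x55), (ζ,x56), (ζ,x57), (η,x55), (η,x56), (η,x57)}
These 16 distinct sets form the basis B.
Close under arbitrary unions to get τ_{X×Y}; counting gives |τ_{X×Y}| = 36.


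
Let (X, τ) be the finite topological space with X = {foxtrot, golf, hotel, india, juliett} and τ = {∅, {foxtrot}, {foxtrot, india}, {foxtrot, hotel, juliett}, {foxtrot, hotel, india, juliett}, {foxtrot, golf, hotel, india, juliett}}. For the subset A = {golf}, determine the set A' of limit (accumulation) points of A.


A' = ∅

For each x ∈ X, list the open sets U ∈ τ with x ∈ U, then check whether U ∩ (A ∖ {x}) ≠ ∅ for every such U.
  x = foxtrot: open {foxtrot} ∋ x has {foxtrot} ∩ (A ∖ {foxtrot}) = ∅, so x is NOT a limit point.
  x = golf: open {foxtrot, golf, hotel, india, juliett} ∋ x has {foxtrot, golf, hotel, india, juliett} ∩ (A ∖ {golf}) = ∅, so x is NOT a limit point.
  x = hotel: open {foxtrot, hotel, juliett} ∋ x has {foxtrot, hotel, juliett} ∩ (A ∖ {hotel}) = ∅, so x is NOT a limit point.
  x = india: open {foxtrot, india} ∋ x has {foxtrot, india} ∩ (A ∖ {india}) = ∅, so x is NOT a limit point.
  x = juliett: open {foxtrot, hotel, juliett} ∋ x has {foxtrot, hotel, juliett} ∩ (A ∖ {juliett}) = ∅, so x is NOT a limit point.
Collecting: A' = ∅.


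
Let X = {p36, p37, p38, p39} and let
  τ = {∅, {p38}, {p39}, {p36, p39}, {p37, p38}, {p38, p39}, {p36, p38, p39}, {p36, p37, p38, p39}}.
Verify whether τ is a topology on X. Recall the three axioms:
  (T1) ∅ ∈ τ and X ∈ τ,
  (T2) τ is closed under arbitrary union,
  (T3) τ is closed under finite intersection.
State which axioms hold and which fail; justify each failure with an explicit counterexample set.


τ is NOT a topology on X.

Axiom (T1): ∅ ∈ τ? Yes; X ∈ τ? Yes.
Axiom (T2/T3): check pairwise unions and intersections of members of τ.
Counterexample for (T2): {p39} ∪ {p37, p38} = {p37, p38, p39} ∉ τ. Therefore τ is NOT a topology.


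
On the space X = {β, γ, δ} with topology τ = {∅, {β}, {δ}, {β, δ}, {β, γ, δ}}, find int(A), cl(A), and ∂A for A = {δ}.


int(A) = {δ}, cl(A) = {γ, δ}, ∂A = {γ}.

Closed sets in (X, τ) are complements of opens:
  closed(X, τ) = {∅, {γ}, {β, γ}, {γ, δ}, {β, γ, δ}}.
int(A) = ⋃ {U ∈ τ : U ⊆ A}. Opens contained in A: ∅, {δ}.
Taking the union of these: int(A) = {δ}.
cl(A) = ⋂ {C closed : A ⊆ C}. Closed sets containing A: {γ, δ}, {β, γ, δ}.
Intersecting these: cl(A) = {γ, δ}.
∂A = cl(A) ∖ int(A) = {γ, δ} ∖ {δ} = {γ}.


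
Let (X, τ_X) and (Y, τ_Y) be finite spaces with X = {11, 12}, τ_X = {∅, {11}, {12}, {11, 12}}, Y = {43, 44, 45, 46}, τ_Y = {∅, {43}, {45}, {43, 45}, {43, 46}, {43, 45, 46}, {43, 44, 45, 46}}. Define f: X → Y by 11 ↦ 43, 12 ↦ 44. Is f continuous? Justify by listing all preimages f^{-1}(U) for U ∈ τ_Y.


f IS continuous.

Compute f^{-1}(U) for each U ∈ τ_Y:
  U = ∅: f^{-1}(U) = ∅ ∈ τ_X ✓.
  U = {43}: f^{-1}(U) = {11} ∈ τ_X ✓.
  U = {45}: f^{-1}(U) = ∅ ∈ τ_X ✓.
  U = {43, 45}: f^{-1}(U) = {11} ∈ τ_X ✓.
  U = {43, 46}: f^{-1}(U) = {11} ∈ τ_X ✓.
  U = {43, 45, 46}: f^{-1}(U) = {11} ∈ τ_X ✓.
  U = {43, 44, 45, 46}: f^{-1}(U) = {11, 12} ∈ τ_X ✓.
Every preimage lies in τ_X, so f IS continuous.


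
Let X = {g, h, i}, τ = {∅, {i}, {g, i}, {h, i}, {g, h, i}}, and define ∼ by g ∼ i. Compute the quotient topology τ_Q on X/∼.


X/∼ = {[g=i], [h]}; |τ_Q| = 3.

Equivalence classes: [g=i], [h].
Quotient map π: X → X/∼ sends g ↦ [g=i], h ↦ [h], i ↦ [g=i].
For each subset V ⊆ X/∼, compute π^{-1}(V) ⊆ X and check whether π^{-1}(V) ∈ τ. V is open in τ_Q iff π^{-1}(V) ∈ τ.
  V = {}: π^{-1}(V) = ∅ ∈ τ ✓.
  V = {[g=i]}: π^{-1}(V) = {g, i} ∈ τ ✓.
  V = {[h]}: π^{-1}(V) = {h} ∉ τ ✗.
  V = {[g=i], [h]}: π^{-1}(V) = {g, h, i} ∈ τ ✓.
Open sets in the quotient: τ_Q = {{}, {[g=i]}, {[g=i], [h]}} (3 elements).


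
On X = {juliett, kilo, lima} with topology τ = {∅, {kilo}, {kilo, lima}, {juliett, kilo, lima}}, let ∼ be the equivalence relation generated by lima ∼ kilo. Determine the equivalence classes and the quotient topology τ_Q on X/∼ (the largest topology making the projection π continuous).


X/∼ = {[juliett], [kilo=lima]}; |τ_Q| = 3.

Equivalence classes: [juliett], [kilo=lima].
Quotient map π: X → X/∼ sends juliett ↦ [juliett], kilo ↦ [kilo=lima], lima ↦ [kilo=lima].
For each subset V ⊆ X/∼, compute π^{-1}(V) ⊆ X and check whether π^{-1}(V) ∈ τ. V is open in τ_Q iff π^{-1}(V) ∈ τ.
  V = {}: π^{-1}(V) = ∅ ∈ τ ✓.
  V = {[juliett]}: π^{-1}(V) = {juliett} ∉ τ ✗.
  V = {[kilo=lima]}: π^{-1}(V) = {kilo, lima} ∈ τ ✓.
  V = {[juliett], [kilo=lima]}: π^{-1}(V) = {juliett, kilo, lima} ∈ τ ✓.
Open sets in the quotient: τ_Q = {{}, {[kilo=lima]}, {[juliett], [kilo=lima]}} (3 elements).


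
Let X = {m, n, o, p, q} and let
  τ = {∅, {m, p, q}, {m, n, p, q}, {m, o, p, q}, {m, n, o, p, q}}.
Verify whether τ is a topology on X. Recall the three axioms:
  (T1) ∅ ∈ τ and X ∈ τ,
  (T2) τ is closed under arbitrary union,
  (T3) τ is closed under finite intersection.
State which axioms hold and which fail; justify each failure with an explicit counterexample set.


τ IS a topology on X.

Axiom (T1): ∅ ∈ τ? Yes; X ∈ τ? Yes.
Axiom (T2/T3): check pairwise unions and intersections of members of τ.
All pairwise intersections and unions checked — each lies in τ. Therefore τ satisfies (T1), (T2), (T3): it IS a topology on X.


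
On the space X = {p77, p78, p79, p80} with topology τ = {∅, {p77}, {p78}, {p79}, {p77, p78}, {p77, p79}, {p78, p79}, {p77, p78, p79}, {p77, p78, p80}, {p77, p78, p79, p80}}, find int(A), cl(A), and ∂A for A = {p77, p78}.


int(A) = {p77, p78}, cl(A) = {p77, p78, p80}, ∂A = {p80}.

Closed sets in (X, τ) are complements of opens:
  closed(X, τ) = {∅, {p79}, {p80}, {p77, p80}, {p78, p80}, {p79, p80}, {p77, p78, p80}, {p77, p79, p80}, {p78, p79, p80}, {p77, p78, p79, p80}}.
int(A) = ⋃ {U ∈ τ : U ⊆ A}. Opens contained in A: ∅, {p77}, {p78}, {p77, p78}.
Taking the union of these: int(A) = {p77, p78}.
cl(A) = ⋂ {C closed : A ⊆ C}. Closed sets containing A: {p77, p78, p80}, {p77, p78, p79, p80}.
Intersecting these: cl(A) = {p77, p78, p80}.
∂A = cl(A) ∖ int(A) = {p77, p78, p80} ∖ {p77, p78} = {p80}.


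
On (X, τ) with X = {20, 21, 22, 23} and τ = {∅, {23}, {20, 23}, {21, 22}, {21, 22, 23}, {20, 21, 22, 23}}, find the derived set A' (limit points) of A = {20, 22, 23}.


A' = {20, 21}

For each x ∈ X, list the open sets U ∈ τ with x ∈ U, then check whether U ∩ (A ∖ {x}) ≠ ∅ for every such U.
  x = 20: opens ∋ x are {20, 23}, {20, 21, 22, 23}; each meets A ∖ {20}, so x IS a limit point.
  x = 21: opens ∋ x are {21, 22}, {21, 22, 23}, {20, 21, 22, 23}; each meets A ∖ {21}, so x IS a limit point.
  x = 22: open {21, 22} ∋ x has {21, 22} ∩ (A ∖ {22}) = ∅, so x is NOT a limit point.
  x = 23: open {23} ∋ x has {23} ∩ (A ∖ {23}) = ∅, so x is NOT a limit point.
Collecting: A' = {20, 21}.


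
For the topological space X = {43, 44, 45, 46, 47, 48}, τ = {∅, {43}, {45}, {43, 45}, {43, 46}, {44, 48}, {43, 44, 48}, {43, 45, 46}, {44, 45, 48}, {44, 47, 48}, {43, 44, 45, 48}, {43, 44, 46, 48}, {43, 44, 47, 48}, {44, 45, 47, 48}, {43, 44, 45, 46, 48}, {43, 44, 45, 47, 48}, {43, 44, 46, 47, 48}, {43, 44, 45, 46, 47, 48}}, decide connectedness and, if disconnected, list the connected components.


(X, τ) is disconnected; components = [{45}, {43, 46}, {44, 47, 48}].

Find clopen sets (U ∈ τ with X ∖ U ∈ τ):
  U = ∅, X ∖ U = {43, 44, 45, 46, 47, 48} — both open, so U is clopen.
  U = {45}, X ∖ U = {43, 44, 46, 47, 48} — both open, so U is clopen.
  U = {43, 46}, X ∖ U = {44, 45, 47, 48} — both open, so U is clopen.
  U = {43, 45, 46}, X ∖ U = {44, 47, 48} — both open, so U is clopen.
  U = {44, 47, 48}, X ∖ U = {43, 45, 46} — both open, so U is clopen.
  U = {44, 45, 47, 48}, X ∖ U = {43, 46} — both open, so U is clopen.
  U = {43, 44, 46, 47, 48}, X ∖ U = {45} — both open, so U is clopen.
  U = {43, 44, 45, 46, 47, 48}, X ∖ U = ∅ — both open, so U is clopen.
Nontrivial clopen(s) exist: e.g. {43, 44, 46, 47, 48}. So (X, τ) is disconnected.
Compute connected components by grouping points that agree on all clopens:
  component: {45}
  component: {43, 46}
  component: {44, 47, 48}


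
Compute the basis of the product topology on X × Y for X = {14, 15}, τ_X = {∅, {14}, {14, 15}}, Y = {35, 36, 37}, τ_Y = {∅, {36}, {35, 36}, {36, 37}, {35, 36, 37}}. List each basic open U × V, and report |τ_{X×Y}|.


Basis B = {∅ × ∅, {14} × {36}, {14} × {35, 36}, {14} × {36, 37}, {14, 15} × {36}, {14} × {35, 36, 37}, {14, 15} × {35, 36}, {14, 15} × {36, 37}, {14, 15} × {35, 36, 37}}; |τ_{X×Y}| = 14.

Enumerate products U × V with U ∈ τ_X, V ∈ τ_Y (deduplicated):
  ∅ × ∅ = {} (∅)
  {14} × {36} = {(14,36)}
  {14} × {35, 36} = {(14,35), (14,36)}
  {14} × {36, 37} = {(14,36), (14,37)}
  {14, 15} × {36} = {(14,36), (15,36)}
  {14} × {35, 36, 37} = {(14,35), (14,36), (14,37)}
  {14, 15} × {35, 36} = {(14,35), (14,36), (15,35), (15,36)}
  {14, 15} × {36, 37} = {(14,36), (14,37), (15,36), (15,37)}
  {14, 15} × {35, 36, 37} = {(14,35), (14,36), (14,37), (15,35), (15,36), (15,37)}
These 9 distinct sets form the basis B.
Close under arbitrary unions to get τ_{X×Y}; counting gives |τ_{X×Y}| = 14.


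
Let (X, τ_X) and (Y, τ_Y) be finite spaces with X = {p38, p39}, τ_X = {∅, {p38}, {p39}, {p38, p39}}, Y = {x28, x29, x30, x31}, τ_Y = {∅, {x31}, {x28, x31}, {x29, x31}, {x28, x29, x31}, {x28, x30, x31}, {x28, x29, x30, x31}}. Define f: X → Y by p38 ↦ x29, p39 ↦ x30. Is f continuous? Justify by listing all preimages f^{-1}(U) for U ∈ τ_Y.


f IS continuous.

Compute f^{-1}(U) for each U ∈ τ_Y:
  U = ∅: f^{-1}(U) = ∅ ∈ τ_X ✓.
  U = {x31}: f^{-1}(U) = ∅ ∈ τ_X ✓.
  U = {x28, x31}: f^{-1}(U) = ∅ ∈ τ_X ✓.
  U = {x29, x31}: f^{-1}(U) = {p38} ∈ τ_X ✓.
  U = {x28, x29, x31}: f^{-1}(U) = {p38} ∈ τ_X ✓.
  U = {x28, x30, x31}: f^{-1}(U) = {p39} ∈ τ_X ✓.
  U = {x28, x29, x30, x31}: f^{-1}(U) = {p38, p39} ∈ τ_X ✓.
Every preimage lies in τ_X, so f IS continuous.


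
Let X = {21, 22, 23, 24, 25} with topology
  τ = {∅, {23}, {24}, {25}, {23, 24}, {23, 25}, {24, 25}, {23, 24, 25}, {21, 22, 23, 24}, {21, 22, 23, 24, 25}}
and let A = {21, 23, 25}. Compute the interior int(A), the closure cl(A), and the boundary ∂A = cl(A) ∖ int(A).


int(A) = {23, 25}, cl(A) = {21, 22, 23, 25}, ∂A = {21, 22}.

Closed sets in (X, τ) are complements of opens:
  closed(X, τ) = {∅, {25}, {21, 22}, {21, 22, 23}, {21, 22, 24}, {21, 22, 25}, {21, 22, 23, 24}, {21, 22, 23, 25}, {21, 22, 24, 25}, {21, 22, 23, 24, 25}}.
int(A) = ⋃ {U ∈ τ : U ⊆ A}. Opens contained in A: ∅, {23}, {25}, {23, 25}.
Taking the union of these: int(A) = {23, 25}.
cl(A) = ⋂ {C closed : A ⊆ C}. Closed sets containing A: {21, 22, 23, 25}, {21, 22, 23, 24, 25}.
Intersecting these: cl(A) = {21, 22, 23, 25}.
∂A = cl(A) ∖ int(A) = {21, 22, 23, 25} ∖ {23, 25} = {21, 22}.


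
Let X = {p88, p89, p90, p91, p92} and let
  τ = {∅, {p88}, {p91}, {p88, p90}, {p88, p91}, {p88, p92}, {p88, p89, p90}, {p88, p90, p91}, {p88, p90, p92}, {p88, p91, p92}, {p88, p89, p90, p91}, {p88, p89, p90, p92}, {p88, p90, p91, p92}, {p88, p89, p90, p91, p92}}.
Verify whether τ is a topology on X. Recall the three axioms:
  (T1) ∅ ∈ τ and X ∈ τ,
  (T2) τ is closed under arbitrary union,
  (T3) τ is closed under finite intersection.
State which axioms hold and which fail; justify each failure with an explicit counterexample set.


τ IS a topology on X.

Axiom (T1): ∅ ∈ τ? Yes; X ∈ τ? Yes.
Axiom (T2/T3): check pairwise unions and intersections of members of τ.
All pairwise intersections and unions checked — each lies in τ. Therefore τ satisfies (T1), (T2), (T3): it IS a topology on X.


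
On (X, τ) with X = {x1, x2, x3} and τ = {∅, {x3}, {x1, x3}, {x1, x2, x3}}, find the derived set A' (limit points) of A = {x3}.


A' = {x1, x2}

For each x ∈ X, list the open sets U ∈ τ with x ∈ U, then check whether U ∩ (A ∖ {x}) ≠ ∅ for every such U.
  x = x1: opens ∋ x are {x1, x3}, {x1, x2, x3}; each meets A ∖ {x1}, so x IS a limit point.
  x = x2: opens ∋ x are {x1, x2, x3}; each meets A ∖ {x2}, so x IS a limit point.
  x = x3: open {x3} ∋ x has {x3} ∩ (A ∖ {x3}) = ∅, so x is NOT a limit point.
Collecting: A' = {x1, x2}.


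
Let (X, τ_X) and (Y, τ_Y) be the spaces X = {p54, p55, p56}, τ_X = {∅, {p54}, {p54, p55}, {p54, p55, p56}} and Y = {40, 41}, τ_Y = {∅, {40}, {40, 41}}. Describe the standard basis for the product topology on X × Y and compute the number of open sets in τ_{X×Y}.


Basis B = {∅ × ∅, {p54} × {40}, {p54} × {40, 41}, {p54, p55} × {40}, {p54, p55, p56} × {40}, {p54, p55} × {40, 41}, {p54, p55, p56} × {40, 41}}; |τ_{X×Y}| = 10.

Enumerate products U × V with U ∈ τ_X, V ∈ τ_Y (deduplicated):
  ∅ × ∅ = {} (∅)
  {p54} × {40} = {(p54,40)}
  {p54} × {40, 41} = {(p54,40), (p54,41)}
  {p54, p55} × {40} = {(p54,40), (p55,40)}
  {p54, p55, p56} × {40} = {(p54,40), (p55,40), (p56,40)}
  {p54, p55} × {40, 41} = {(p54,40), (p54,41), (p55,40), (p55,41)}
  {p54, p55, p56} × {40, 41} = {(p54,40), (p54,41), (p55,40), (p55,41), (p56,40), (p56,41)}
These 7 distinct sets form the basis B.
Close under arbitrary unions to get τ_{X×Y}; counting gives |τ_{X×Y}| = 10.


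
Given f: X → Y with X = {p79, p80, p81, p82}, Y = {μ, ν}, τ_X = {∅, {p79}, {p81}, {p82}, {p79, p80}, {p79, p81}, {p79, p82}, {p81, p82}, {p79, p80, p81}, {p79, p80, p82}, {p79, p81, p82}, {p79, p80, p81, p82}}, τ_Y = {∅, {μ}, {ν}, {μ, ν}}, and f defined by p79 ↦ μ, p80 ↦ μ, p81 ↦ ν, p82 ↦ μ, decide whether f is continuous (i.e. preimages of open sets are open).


f IS continuous.

Compute f^{-1}(U) for each U ∈ τ_Y:
  U = ∅: f^{-1}(U) = ∅ ∈ τ_X ✓.
  U = {μ}: f^{-1}(U) = {p79, p80, p82} ∈ τ_X ✓.
  U = {ν}: f^{-1}(U) = {p81} ∈ τ_X ✓.
  U = {μ, ν}: f^{-1}(U) = {p79, p80, p81, p82} ∈ τ_X ✓.
Every preimage lies in τ_X, so f IS continuous.


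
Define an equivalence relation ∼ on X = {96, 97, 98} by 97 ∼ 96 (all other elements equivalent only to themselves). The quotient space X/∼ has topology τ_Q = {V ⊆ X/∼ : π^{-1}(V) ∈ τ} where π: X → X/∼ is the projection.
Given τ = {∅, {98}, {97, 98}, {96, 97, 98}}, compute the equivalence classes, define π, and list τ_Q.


X/∼ = {[96=97], [98]}; |τ_Q| = 3.

Equivalence classes: [96=97], [98].
Quotient map π: X → X/∼ sends 96 ↦ [96=97], 97 ↦ [96=97], 98 ↦ [98].
For each subset V ⊆ X/∼, compute π^{-1}(V) ⊆ X and check whether π^{-1}(V) ∈ τ. V is open in τ_Q iff π^{-1}(V) ∈ τ.
  V = {}: π^{-1}(V) = ∅ ∈ τ ✓.
  V = {[96=97]}: π^{-1}(V) = {96, 97} ∉ τ ✗.
  V = {[98]}: π^{-1}(V) = {98} ∈ τ ✓.
  V = {[96=97], [98]}: π^{-1}(V) = {96, 97, 98} ∈ τ ✓.
Open sets in the quotient: τ_Q = {{}, {[98]}, {[96=97], [98]}} (3 elements).


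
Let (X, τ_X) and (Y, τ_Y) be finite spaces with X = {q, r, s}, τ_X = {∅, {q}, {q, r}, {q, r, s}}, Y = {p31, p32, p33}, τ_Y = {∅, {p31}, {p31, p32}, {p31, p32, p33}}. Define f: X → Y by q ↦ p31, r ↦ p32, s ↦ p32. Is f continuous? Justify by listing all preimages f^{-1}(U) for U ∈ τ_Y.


f IS continuous.

Compute f^{-1}(U) for each U ∈ τ_Y:
  U = ∅: f^{-1}(U) = ∅ ∈ τ_X ✓.
  U = {p31}: f^{-1}(U) = {q} ∈ τ_X ✓.
  U = {p31, p32}: f^{-1}(U) = {q, r, s} ∈ τ_X ✓.
  U = {p31, p32, p33}: f^{-1}(U) = {q, r, s} ∈ τ_X ✓.
Every preimage lies in τ_X, so f IS continuous.


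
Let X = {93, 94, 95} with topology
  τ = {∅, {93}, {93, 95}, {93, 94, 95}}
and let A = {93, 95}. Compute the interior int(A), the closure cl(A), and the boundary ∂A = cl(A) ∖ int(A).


int(A) = {93, 95}, cl(A) = {93, 94, 95}, ∂A = {94}.

Closed sets in (X, τ) are complements of opens:
  closed(X, τ) = {∅, {94}, {94, 95}, {93, 94, 95}}.
int(A) = ⋃ {U ∈ τ : U ⊆ A}. Opens contained in A: ∅, {93}, {93, 95}.
Taking the union of these: int(A) = {93, 95}.
cl(A) = ⋂ {C closed : A ⊆ C}. Closed sets containing A: {93, 94, 95}.
Intersecting these: cl(A) = {93, 94, 95}.
∂A = cl(A) ∖ int(A) = {93, 94, 95} ∖ {93, 95} = {94}.


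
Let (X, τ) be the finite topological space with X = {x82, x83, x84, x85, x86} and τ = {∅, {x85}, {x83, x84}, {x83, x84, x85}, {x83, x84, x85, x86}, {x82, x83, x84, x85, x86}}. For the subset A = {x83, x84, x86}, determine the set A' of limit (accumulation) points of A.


A' = {x82, x83, x84, x86}

For each x ∈ X, list the open sets U ∈ τ with x ∈ U, then check whether U ∩ (A ∖ {x}) ≠ ∅ for every such U.
  x = x82: opens ∋ x are {x82, x83, x84, x85, x86}; each meets A ∖ {x82}, so x IS a limit point.
  x = x83: opens ∋ x are {x83, x84}, {x83, x84, x85}, {x83, x84, x85, x86}, {x82, x83, x84, x85, x86}; each meets A ∖ {x83}, so x IS a limit point.
  x = x84: opens ∋ x are {x83, x84}, {x83, x84, x85}, {x83, x84, x85, x86}, {x82, x83, x84, x85, x86}; each meets A ∖ {x84}, so x IS a limit point.
  x = x85: open {x85} ∋ x has {x85} ∩ (A ∖ {x85}) = ∅, so x is NOT a limit point.
  x = x86: opens ∋ x are {x83, x84, x85, x86}, {x82, x83, x84, x85, x86}; each meets A ∖ {x86}, so x IS a limit point.
Collecting: A' = {x82, x83, x84, x86}.


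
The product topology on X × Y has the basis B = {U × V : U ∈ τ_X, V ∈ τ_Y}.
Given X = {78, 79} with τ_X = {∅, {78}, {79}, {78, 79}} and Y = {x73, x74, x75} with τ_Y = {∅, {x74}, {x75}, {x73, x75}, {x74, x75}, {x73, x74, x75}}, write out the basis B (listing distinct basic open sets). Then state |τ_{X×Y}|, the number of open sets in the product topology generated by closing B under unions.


Basis B = {∅ × ∅, {78} × {x74}, {78} × {x75}, {79} × {x74}, {79} × {x75}, {78} × {x73, x75}, {78} × {x74, x75}, {78, 79} × {x74}, {78, 79} × {x75}, {79} × {x73, x75}, {79} × {x74, x75}, {78} × {x73, x74, x75}, {79} × {x73, x74, x75}, {78, 79} × {x73, x75}, {78, 79} × {x74, x75}, {78, 79} × {x73, x74, x75}}; |τ_{X×Y}| = 36.

Enumerate products U × V with U ∈ τ_X, V ∈ τ_Y (deduplicated):
  ∅ × ∅ = {} (∅)
  {78} × {x74} = {(78,x74)}
  {78} × {x75} = {(78,x75)}
  {79} × {x74} = {(79,x74)}
  {79} × {x75} = {(79,x75)}
  {78} × {x73, x75} = {(78,x73), (78,x75)}
  {78} × {x74, x75} = {(78,x74), (78,x75)}
  {78, 79} × {x74} = {(78,x74), (79,x74)}
  {78, 79} × {x75} = {(78,x75), (79,x75)}
  {79} × {x73, x75} = {(79,x73), (79,x75)}
  {79} × {x74, x75} = {(79,x74), (79,x75)}
  {78} × {x73, x74, x75} = {(78,x73), (78,x74), (78,x75)}
  {79} × {x73, x74, x75} = {(79,x73), (79,x74), (79,x75)}
  {78, 79} × {x73, x75} = {(78,x73), (78,x75), (79,x73), (79,x75)}
  {78, 79} × {x74, x75} = {(78,x74), (78,x75), (79,x74), (79,x75)}
  {78, 79} × {x73, x74, x75} = {(78,x73), (78,x74), (78,x75), (79,x73), (79,x74), (79,x75)}
These 16 distinct sets form the basis B.
Close under arbitrary unions to get τ_{X×Y}; counting gives |τ_{X×Y}| = 36.


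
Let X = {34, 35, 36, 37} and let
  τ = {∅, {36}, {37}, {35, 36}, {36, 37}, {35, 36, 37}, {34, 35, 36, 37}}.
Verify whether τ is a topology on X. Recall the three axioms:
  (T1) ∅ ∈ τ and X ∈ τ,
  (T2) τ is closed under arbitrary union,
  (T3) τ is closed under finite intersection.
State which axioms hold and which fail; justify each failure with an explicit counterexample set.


τ IS a topology on X.

Axiom (T1): ∅ ∈ τ? Yes; X ∈ τ? Yes.
Axiom (T2/T3): check pairwise unions and intersections of members of τ.
All pairwise intersections and unions checked — each lies in τ. Therefore τ satisfies (T1), (T2), (T3): it IS a topology on X.


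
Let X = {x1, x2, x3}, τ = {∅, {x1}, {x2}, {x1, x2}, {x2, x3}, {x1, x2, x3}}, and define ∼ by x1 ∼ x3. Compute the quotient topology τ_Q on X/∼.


X/∼ = {[x1=x3], [x2]}; |τ_Q| = 3.

Equivalence classes: [x1=x3], [x2].
Quotient map π: X → X/∼ sends x1 ↦ [x1=x3], x2 ↦ [x2], x3 ↦ [x1=x3].
For each subset V ⊆ X/∼, compute π^{-1}(V) ⊆ X and check whether π^{-1}(V) ∈ τ. V is open in τ_Q iff π^{-1}(V) ∈ τ.
  V = {}: π^{-1}(V) = ∅ ∈ τ ✓.
  V = {[x1=x3]}: π^{-1}(V) = {x1, x3} ∉ τ ✗.
  V = {[x2]}: π^{-1}(V) = {x2} ∈ τ ✓.
  V = {[x1=x3], [x2]}: π^{-1}(V) = {x1, x2, x3} ∈ τ ✓.
Open sets in the quotient: τ_Q = {{}, {[x2]}, {[x1=x3], [x2]}} (3 elements).


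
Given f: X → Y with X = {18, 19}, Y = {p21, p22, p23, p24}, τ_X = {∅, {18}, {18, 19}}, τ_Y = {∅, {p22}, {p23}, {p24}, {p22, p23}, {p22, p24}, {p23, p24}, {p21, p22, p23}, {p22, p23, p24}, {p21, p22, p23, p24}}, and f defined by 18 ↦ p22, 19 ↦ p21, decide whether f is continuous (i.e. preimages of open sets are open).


f IS continuous.

Compute f^{-1}(U) for each U ∈ τ_Y:
  U = ∅: f^{-1}(U) = ∅ ∈ τ_X ✓.
  U = {p22}: f^{-1}(U) = {18} ∈ τ_X ✓.
  U = {p23}: f^{-1}(U) = ∅ ∈ τ_X ✓.
  U = {p24}: f^{-1}(U) = ∅ ∈ τ_X ✓.
  U = {p22, p23}: f^{-1}(U) = {18} ∈ τ_X ✓.
  U = {p22, p24}: f^{-1}(U) = {18} ∈ τ_X ✓.
  U = {p23, p24}: f^{-1}(U) = ∅ ∈ τ_X ✓.
  U = {p21, p22, p23}: f^{-1}(U) = {18, 19} ∈ τ_X ✓.
  U = {p22, p23, p24}: f^{-1}(U) = {18} ∈ τ_X ✓.
  U = {p21, p22, p23, p24}: f^{-1}(U) = {18, 19} ∈ τ_X ✓.
Every preimage lies in τ_X, so f IS continuous.


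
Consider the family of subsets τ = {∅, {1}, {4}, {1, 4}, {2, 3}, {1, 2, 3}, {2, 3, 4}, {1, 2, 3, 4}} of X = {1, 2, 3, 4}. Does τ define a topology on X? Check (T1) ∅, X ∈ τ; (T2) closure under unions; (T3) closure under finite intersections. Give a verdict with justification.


τ IS a topology on X.

Axiom (T1): ∅ ∈ τ? Yes; X ∈ τ? Yes.
Axiom (T2/T3): check pairwise unions and intersections of members of τ.
All pairwise intersections and unions checked — each lies in τ. Therefore τ satisfies (T1), (T2), (T3): it IS a topology on X.


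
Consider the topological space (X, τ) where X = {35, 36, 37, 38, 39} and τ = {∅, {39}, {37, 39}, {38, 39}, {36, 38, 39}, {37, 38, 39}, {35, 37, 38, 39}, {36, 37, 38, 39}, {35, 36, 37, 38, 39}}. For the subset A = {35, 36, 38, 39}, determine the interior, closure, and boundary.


int(A) = {36, 38, 39}, cl(A) = {35, 36, 37, 38, 39}, ∂A = {35, 37}.

Closed sets in (X, τ) are complements of opens:
  closed(X, τ) = {∅, {35}, {36}, {35, 36}, {35, 37}, {35, 36, 37}, {35, 36, 38}, {35, 36, 37, 38}, {35, 36, 37, 38, 39}}.
int(A) = ⋃ {U ∈ τ : U ⊆ A}. Opens contained in A: ∅, {39}, {38, 39}, {36, 38, 39}.
Taking the union of these: int(A) = {36, 38, 39}.
cl(A) = ⋂ {C closed : A ⊆ C}. Closed sets containing A: {35, 36, 37, 38, 39}.
Intersecting these: cl(A) = {35, 36, 37, 38, 39}.
∂A = cl(A) ∖ int(A) = {35, 36, 37, 38, 39} ∖ {36, 38, 39} = {35, 37}.


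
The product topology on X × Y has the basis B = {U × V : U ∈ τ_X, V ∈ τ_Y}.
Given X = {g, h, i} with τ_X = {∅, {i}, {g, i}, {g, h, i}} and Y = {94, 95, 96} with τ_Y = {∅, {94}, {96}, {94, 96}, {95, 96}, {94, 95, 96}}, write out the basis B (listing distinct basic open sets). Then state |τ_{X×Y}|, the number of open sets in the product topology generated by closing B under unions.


Basis B = {∅ × ∅, {i} × {94}, {i} × {96}, {g, i} × {94}, {g, i} × {96}, {i} × {94, 96}, {i} × {95, 96}, {g, h, i} × {94}, {g, h, i} × {96}, {i} × {94, 95, 96}, {g, i} × {94, 96}, {g, i} × {95, 96}, {g, i} × {94, 95, 96}, {g, h, i} × {94, 96}, {g, h, i} × {95, 96}, {g, h, i} × {94, 95, 96}}; |τ_{X×Y}| = 40.

Enumerate products U × V with U ∈ τ_X, V ∈ τ_Y (deduplicated):
  ∅ × ∅ = {} (∅)
  {i} × {94} = {(i,94)}
  {i} × {96} = {(i,96)}
  {g, i} × {94} = {(g,94), (i,94)}
  {g, i} × {96} = {(g,96), (i,96)}
  {i} × {94, 96} = {(i,94), (i,96)}
  {i} × {95, 96} = {(i,95), (i,96)}
  {g, h, i} × {94} = {(g,94), (h,94), (i,94)}
  {g, h, i} × {96} = {(g,96), (h,96), (i,96)}
  {i} × {94, 95, 96} = {(i,94), (i,95), (i,96)}
  {g, i} × {94, 96} = {(g,94), (g,96), (i,94), (i,96)}
  {g, i} × {95, 96} = {(g,95), (g,96), (i,95), (i,96)}
  {g, i} × {94, 95, 96} = {(g,94), (g,95), (g,96), (i,94), (i,95), (i,96)}
  {g, h, i} × {94, 96} = {(g,94), (g,96), (h,94), (h,96), (i,94), (i,96)}
  {g, h, i} × {95, 96} = {(g,95), (g,96), (h,95), (h,96), (i,95), (i,96)}
  {g, h, i} × {94, 95, 96} = {(g,94), (g,95), (g,96), (h,94), (h,95), (h,96), (i,94), (i,95), (i,96)}
These 16 distinct sets form the basis B.
Close under arbitrary unions to get τ_{X×Y}; counting gives |τ_{X×Y}| = 40.


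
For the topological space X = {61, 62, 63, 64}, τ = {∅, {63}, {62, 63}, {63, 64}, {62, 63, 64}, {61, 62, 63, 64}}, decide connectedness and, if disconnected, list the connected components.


(X, τ) is connected.

Find clopen sets (U ∈ τ with X ∖ U ∈ τ):
  U = ∅, X ∖ U = {61, 62, 63, 64} — both open, so U is clopen.
  U = {61, 62, 63, 64}, X ∖ U = ∅ — both open, so U is clopen.
Only trivial clopens (∅ and X) exist, so (X, τ) is connected.
Compute connected components by grouping points that agree on all clopens:
  component: {61, 62, 63, 64}


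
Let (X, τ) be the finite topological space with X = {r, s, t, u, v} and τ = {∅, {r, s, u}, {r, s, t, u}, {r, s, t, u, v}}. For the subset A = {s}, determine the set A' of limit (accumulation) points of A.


A' = {r, t, u, v}

For each x ∈ X, list the open sets U ∈ τ with x ∈ U, then check whether U ∩ (A ∖ {x}) ≠ ∅ for every such U.
  x = r: opens ∋ x are {r, s, u}, {r, s, t, u}, {r, s, t, u, v}; each meets A ∖ {r}, so x IS a limit point.
  x = s: open {r, s, u} ∋ x has {r, s, u} ∩ (A ∖ {s}) = ∅, so x is NOT a limit point.
  x = t: opens ∋ x are {r, s, t, u}, {r, s, t, u, v}; each meets A ∖ {t}, so x IS a limit point.
  x = u: opens ∋ x are {r, s, u}, {r, s, t, u}, {r, s, t, u, v}; each meets A ∖ {u}, so x IS a limit point.
  x = v: opens ∋ x are {r, s, t, u, v}; each meets A ∖ {v}, so x IS a limit point.
Collecting: A' = {r, t, u, v}.


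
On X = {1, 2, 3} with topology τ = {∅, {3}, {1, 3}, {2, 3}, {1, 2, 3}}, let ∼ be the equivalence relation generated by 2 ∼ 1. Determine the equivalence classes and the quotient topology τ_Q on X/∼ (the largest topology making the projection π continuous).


X/∼ = {[1=2], [3]}; |τ_Q| = 3.

Equivalence classes: [1=2], [3].
Quotient map π: X → X/∼ sends 1 ↦ [1=2], 2 ↦ [1=2], 3 ↦ [3].
For each subset V ⊆ X/∼, compute π^{-1}(V) ⊆ X and check whether π^{-1}(V) ∈ τ. V is open in τ_Q iff π^{-1}(V) ∈ τ.
  V = {}: π^{-1}(V) = ∅ ∈ τ ✓.
  V = {[1=2]}: π^{-1}(V) = {1, 2} ∉ τ ✗.
  V = {[3]}: π^{-1}(V) = {3} ∈ τ ✓.
  V = {[1=2], [3]}: π^{-1}(V) = {1, 2, 3} ∈ τ ✓.
Open sets in the quotient: τ_Q = {{}, {[3]}, {[1=2], [3]}} (3 elements).


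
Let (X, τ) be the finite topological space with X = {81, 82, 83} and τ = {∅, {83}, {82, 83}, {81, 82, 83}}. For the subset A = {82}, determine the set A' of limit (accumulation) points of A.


A' = {81}

For each x ∈ X, list the open sets U ∈ τ with x ∈ U, then check whether U ∩ (A ∖ {x}) ≠ ∅ for every such U.
  x = 81: opens ∋ x are {81, 82, 83}; each meets A ∖ {81}, so x IS a limit point.
  x = 82: open {82, 83} ∋ x has {82, 83} ∩ (A ∖ {82}) = ∅, so x is NOT a limit point.
  x = 83: open {83} ∋ x has {83} ∩ (A ∖ {83}) = ∅, so x is NOT a limit point.
Collecting: A' = {81}.


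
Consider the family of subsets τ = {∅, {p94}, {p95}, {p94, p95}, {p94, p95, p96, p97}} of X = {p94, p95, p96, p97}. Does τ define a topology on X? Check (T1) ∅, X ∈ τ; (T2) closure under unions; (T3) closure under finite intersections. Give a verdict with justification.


τ IS a topology on X.

Axiom (T1): ∅ ∈ τ? Yes; X ∈ τ? Yes.
Axiom (T2/T3): check pairwise unions and intersections of members of τ.
All pairwise intersections and unions checked — each lies in τ. Therefore τ satisfies (T1), (T2), (T3): it IS a topology on X.


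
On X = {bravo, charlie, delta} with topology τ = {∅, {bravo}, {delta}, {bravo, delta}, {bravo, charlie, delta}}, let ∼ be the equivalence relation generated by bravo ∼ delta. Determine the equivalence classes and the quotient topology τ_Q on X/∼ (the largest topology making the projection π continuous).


X/∼ = {[bravo=delta], [charlie]}; |τ_Q| = 3.

Equivalence classes: [bravo=delta], [charlie].
Quotient map π: X → X/∼ sends bravo ↦ [bravo=delta], charlie ↦ [charlie], delta ↦ [bravo=delta].
For each subset V ⊆ X/∼, compute π^{-1}(V) ⊆ X and check whether π^{-1}(V) ∈ τ. V is open in τ_Q iff π^{-1}(V) ∈ τ.
  V = {}: π^{-1}(V) = ∅ ∈ τ ✓.
  V = {[bravo=delta]}: π^{-1}(V) = {bravo, delta} ∈ τ ✓.
  V = {[charlie]}: π^{-1}(V) = {charlie} ∉ τ ✗.
  V = {[bravo=delta], [charlie]}: π^{-1}(V) = {bravo, charlie, delta} ∈ τ ✓.
Open sets in the quotient: τ_Q = {{}, {[bravo=delta]}, {[bravo=delta], [charlie]}} (3 elements).


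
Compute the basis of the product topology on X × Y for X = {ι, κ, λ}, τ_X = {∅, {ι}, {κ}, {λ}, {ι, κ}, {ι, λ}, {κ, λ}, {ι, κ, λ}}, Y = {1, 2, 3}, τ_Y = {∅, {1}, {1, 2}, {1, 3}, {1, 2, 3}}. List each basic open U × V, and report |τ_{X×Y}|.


Basis B = {∅ × ∅, {ι} × {1}, {κ} × {1}, {λ} × {1}, {ι} × {1, 2}, {ι} × {1, 3}, {ι, κ} × {1}, {ι, λ} × {1}, {κ} × {1, 2}, {κ} × {1, 3}, {κ, λ} × {1}, {λ} × {1, 2}, {λ} × {1, 3}, {ι} × {1, 2, 3}, {ι, κ, λ} × {1}, {κ} × {1, 2, 3}, {λ} × {1, 2, 3}, {ι, κ} × {1, 2}, {ι, λ} × {1, 2}, {ι, κ} × {1, 3}, {ι, λ} × {1, 3}, {κ, λ} × {1, 2}, {κ, λ} × {1, 3}, {ι, κ} × {1, 2, 3}, {ι, λ} × {1, 2, 3}, {ι, κ, λ} × {1, 2}, {ι, κ, λ} × {1, 3}, {κ, λ} × {1, 2, 3}, {ι, κ, λ} × {1, 2, 3}}; |τ_{X×Y}| = 125.

Enumerate products U × V with U ∈ τ_X, V ∈ τ_Y (deduplicated):
  ∅ × ∅ = {} (∅)
  {ι} × {1} = {(ι,1)}
  {κ} × {1} = {(κ,1)}
  {λ} × {1} = {(λ,1)}
  {ι} × {1, 2} = {(ι,1), (ι,2)}
  {ι} × {1, 3} = {(ι,1), (ι,3)}
  {ι, κ} × {1} = {(ι,1), (κ,1)}
  {ι, λ} × {1} = {(ι,1), (λ,1)}
  {κ} × {1, 2} = {(κ,1), (κ,2)}
  {κ} × {1, 3} = {(κ,1), (κ,3)}
  {κ, λ} × {1} = {(κ,1), (λ,1)}
  {λ} × {1, 2} = {(λ,1), (λ,2)}
  {λ} × {1, 3} = {(λ,1), (λ,3)}
  {ι} × {1, 2, 3} = {(ι,1), (ι,2), (ι,3)}
  {ι, κ, λ} × {1} = {(ι,1), (κ,1), (λ,1)}
  {κ} × {1, 2, 3} = {(κ,1), (κ,2), (κ,3)}
  {λ} × {1, 2, 3} = {(λ,1), (λ,2), (λ,3)}
  {ι, κ} × {1, 2} = {(ι,1), (ι,2), (κ,1), (κ,2)}
  {ι, λ} × {1, 2} = {(ι,1), (ι,2), (λ,1), (λ,2)}
  {ι, κ} × {1, 3} = {(ι,1), (ι,3), (κ,1), (κ,3)}
  {ι, λ} × {1, 3} = {(ι,1), (ι,3), (λ,1), (λ,3)}
  {κ, λ} × {1, 2} = {(κ,1), (κ,2), (λ,1), (λ,2)}
  {κ, λ} × {1, 3} = {(κ,1), (κ,3), (λ,1), (λ,3)}
  {ι, κ} × {1, 2, 3} = {(ι,1), (ι,2), (ι,3), (κ,1), (κ,2), (κ,3)}
  {ι, λ} × {1, 2, 3} = {(ι,1), (ι,2), (ι,3), (λ,1), (λ,2), (λ,3)}
  {ι, κ, λ} × {1, 2} = {(ι,1), (ι,2), (κ,1), (κ,2), (λ,1), (λ,2)}
  {ι, κ, λ} × {1, 3} = {(ι,1), (ι,3), (κ,1), (κ,3), (λ,1), (λ,3)}
  {κ, λ} × {1, 2, 3} = {(κ,1), (κ,2), (κ,3), (λ,1), (λ,2), (λ,3)}
  {ι, κ, λ} × {1, 2, 3} = {(ι,1), (ι,2), (ι,3), (κ,1), (κ,2), (κ,3), (λ,1), (λ,2), (λ,3)}
These 29 distinct sets form the basis B.
Close under arbitrary unions to get τ_{X×Y}; counting gives |τ_{X×Y}| = 125.
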